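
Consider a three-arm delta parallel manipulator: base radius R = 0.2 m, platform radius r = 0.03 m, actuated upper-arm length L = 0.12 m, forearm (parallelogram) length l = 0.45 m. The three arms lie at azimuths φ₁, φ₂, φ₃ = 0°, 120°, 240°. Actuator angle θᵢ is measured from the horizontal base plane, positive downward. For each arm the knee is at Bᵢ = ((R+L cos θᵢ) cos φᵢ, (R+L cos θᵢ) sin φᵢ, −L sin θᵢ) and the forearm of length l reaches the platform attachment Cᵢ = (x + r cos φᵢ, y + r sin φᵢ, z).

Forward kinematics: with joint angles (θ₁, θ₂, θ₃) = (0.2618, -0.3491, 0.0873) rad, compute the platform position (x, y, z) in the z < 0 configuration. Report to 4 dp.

(-0.0373, 0.0335, -0.3424)

φ1=0.0°: virtual centre (0.2859, 0.0000, -0.0311), radius l
centre 2 = (0.2828·cos120.0°, 0.2828·sin120.0°, 0.0410) = (-0.1414, 0.2449, 0.0410)
centre 3 = (0.2895·cos240.0°, 0.2895·sin240.0°, -0.0105) = (-0.1448, -0.2508, -0.0105)
subtract pairs → two planes through P
linear system: -0.8546x+0.4898y = -0.0011−0.1442z; -0.8614x+-0.5015y = 0.0012−0.0412z
det = 0.8504;  x = -0.0001+0.1088z,  y = -0.0023+-0.1047z
quadratic in z: (1.0228)z²+(0.0004)z+(-0.1197)=0, √Δ=0.6999 → z ∈ {-0.3424, 0.3420}; z = -0.3424 (taking z<0)
x = -0.0373, y = 0.0335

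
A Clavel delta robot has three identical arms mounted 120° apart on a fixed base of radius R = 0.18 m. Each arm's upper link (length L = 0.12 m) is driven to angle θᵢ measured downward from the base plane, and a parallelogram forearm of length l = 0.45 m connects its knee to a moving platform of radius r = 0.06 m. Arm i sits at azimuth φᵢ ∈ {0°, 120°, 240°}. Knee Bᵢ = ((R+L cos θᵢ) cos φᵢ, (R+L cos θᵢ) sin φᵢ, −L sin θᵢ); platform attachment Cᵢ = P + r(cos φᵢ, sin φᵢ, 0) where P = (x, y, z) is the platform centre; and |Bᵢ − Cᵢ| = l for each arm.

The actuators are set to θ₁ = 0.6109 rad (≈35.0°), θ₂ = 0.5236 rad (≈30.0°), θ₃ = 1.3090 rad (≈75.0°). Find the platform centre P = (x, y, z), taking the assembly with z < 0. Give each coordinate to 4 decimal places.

(0.0522, 0.1139, -0.4713)

arm 1 at φ=0.0°: (R−r)+L cos θ1 = 0.2183;  O1 = (0.2183, 0.0000, -0.0688)
arm 2 at φ=120.0°: (R−r)+L cos θ2 = 0.2239;  O2 = (-0.1120, 0.1939, -0.0600)
O3 = (0.1511·cos240.0°, 0.1511·sin240.0°, -0.1159) = (-0.0755, -0.1308, -0.1159)
|O₂|²−|O₁|² = 0.0014;  |O₃|²−|O₁|² = -0.0161
plane₁₂: -0.6605x+0.3878y+0.0177z = 0.0014
det = 0.4007;  x = 0.0147+-0.0796z,  y = 0.0286+-0.1811z
sphere 1 gives Az²+Bz+C=0 with A=1.0391, B=0.1597, C=-0.1555;  B²−4AC=0.6719;  roots -0.4713, 0.3176;  negative root z = -0.4713
x = 0.0522, y = 0.1139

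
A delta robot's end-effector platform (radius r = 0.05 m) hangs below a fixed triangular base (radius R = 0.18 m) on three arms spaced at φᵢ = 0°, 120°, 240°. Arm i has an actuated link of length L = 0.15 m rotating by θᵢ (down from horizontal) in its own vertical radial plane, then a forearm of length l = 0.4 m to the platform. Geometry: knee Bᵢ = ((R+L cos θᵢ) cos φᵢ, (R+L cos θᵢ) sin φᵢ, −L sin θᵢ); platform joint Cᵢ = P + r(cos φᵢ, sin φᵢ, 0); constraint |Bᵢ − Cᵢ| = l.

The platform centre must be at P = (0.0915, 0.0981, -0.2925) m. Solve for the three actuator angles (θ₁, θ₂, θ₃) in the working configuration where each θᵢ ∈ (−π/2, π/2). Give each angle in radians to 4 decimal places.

θ₁ = -0.3487, θ₂ = 0.0000, θ₃ = 0.8726

φ1=0.0° → target in arm frame (0.0915, 0.0981)
  e−x'=0.0385;  (l²−L²−(e−x')²−y'²−z²)/2L = 0.1361
  √(A²+B²)=0.2950;  θ1 = -1.4399+1.0912 ≈ -0.3487
φ2=120.0° → target in arm frame (0.0392, -0.1283)
  A=0.0908, B=-0.2925, C=(l²−L²−A²−y'²−z²)/(2L)=0.0908
  θ2 = atan2(B,A) + arccos(C/0.3063) = 0.0000
arm 3 (φ=240.0°): x'=-0.1307, y'=0.0302
  A=0.2607, B=-0.2925, C=(l²−L²−A²−y'²−z²)/(2L)=-0.0565
  θ3 = atan2(B,A) + arccos(C/0.3918) = 0.8726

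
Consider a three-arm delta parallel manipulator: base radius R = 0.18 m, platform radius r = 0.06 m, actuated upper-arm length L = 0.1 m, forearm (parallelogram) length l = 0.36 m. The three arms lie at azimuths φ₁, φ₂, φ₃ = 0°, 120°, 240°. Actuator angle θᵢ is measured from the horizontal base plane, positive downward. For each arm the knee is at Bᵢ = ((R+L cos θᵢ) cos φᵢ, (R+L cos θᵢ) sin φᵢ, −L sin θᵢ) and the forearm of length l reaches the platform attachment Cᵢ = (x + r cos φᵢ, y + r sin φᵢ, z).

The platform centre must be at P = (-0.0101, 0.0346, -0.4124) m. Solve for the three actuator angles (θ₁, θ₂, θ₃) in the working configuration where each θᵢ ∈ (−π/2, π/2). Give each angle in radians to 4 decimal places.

arm 1 (φ=0.0°): x'=-0.0101, y'=0.0346
  A=0.1301, B=-0.4124, C=(l²−L²−A²−y'²−z²)/(2L)=-0.3430
  θ1 = atan2(B,A) + arccos(C/0.4324) = 1.2215
φ2=120.0° → target in arm frame (0.0350, -0.0086)
  A=0.0850, B=-0.4124, C=(l²−L²−A²−y'²−z²)/(2L)=-0.2888
  θ2 = atan2(B,A) + arccos(C/0.4211) = 0.9592
φ3=240.0° → target in arm frame (-0.0249, -0.0260)
  e−x'=0.1449;  (l²−L²−(e−x')²−y'²−z²)/2L = -0.3608
  √(A²+B²)=0.4371;  θ3 = -1.2329+2.5416 ≈ 1.3087

θ₁ = 1.2215, θ₂ = 0.9592, θ₃ = 1.3087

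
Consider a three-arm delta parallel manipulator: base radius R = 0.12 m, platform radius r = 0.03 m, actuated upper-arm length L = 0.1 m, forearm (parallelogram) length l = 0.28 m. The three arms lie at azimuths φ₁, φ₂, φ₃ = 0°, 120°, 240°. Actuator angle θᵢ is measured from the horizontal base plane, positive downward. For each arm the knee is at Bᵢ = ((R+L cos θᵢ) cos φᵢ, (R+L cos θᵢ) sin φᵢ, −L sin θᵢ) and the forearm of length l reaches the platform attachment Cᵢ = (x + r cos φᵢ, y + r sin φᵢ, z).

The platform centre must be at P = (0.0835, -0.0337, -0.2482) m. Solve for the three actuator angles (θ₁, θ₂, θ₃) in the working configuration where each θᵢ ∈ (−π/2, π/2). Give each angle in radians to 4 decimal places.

arm 1 (φ=0.0°): x'=0.0835, y'=-0.0337
  A cos θ + B sin θ = C:  0.0065·cos θ + -0.2482·sin θ = 0.0281
  θ1 = atan2(B,A) + arccos(C/0.2483) = -0.0872
arm 2 (φ=120.0°): x'=-0.0709, y'=-0.0555
  e−x'=0.1609;  (l²−L²−(e−x')²−y'²−z²)/2L = -0.1109
  √(A²+B²)=0.2958;  θ2 = -0.9955+1.9551 ≈ 0.9595
arm 3 (φ=240.0°): x'=-0.0126, y'=0.0892
  e−x'=0.1026;  (l²−L²−(e−x')²−y'²−z²)/2L = -0.0584
  √(A²+B²)=0.2686;  θ3 = -1.1789+1.7899 ≈ 0.6109

θ₁ = -0.0872, θ₂ = 0.9595, θ₃ = 0.6109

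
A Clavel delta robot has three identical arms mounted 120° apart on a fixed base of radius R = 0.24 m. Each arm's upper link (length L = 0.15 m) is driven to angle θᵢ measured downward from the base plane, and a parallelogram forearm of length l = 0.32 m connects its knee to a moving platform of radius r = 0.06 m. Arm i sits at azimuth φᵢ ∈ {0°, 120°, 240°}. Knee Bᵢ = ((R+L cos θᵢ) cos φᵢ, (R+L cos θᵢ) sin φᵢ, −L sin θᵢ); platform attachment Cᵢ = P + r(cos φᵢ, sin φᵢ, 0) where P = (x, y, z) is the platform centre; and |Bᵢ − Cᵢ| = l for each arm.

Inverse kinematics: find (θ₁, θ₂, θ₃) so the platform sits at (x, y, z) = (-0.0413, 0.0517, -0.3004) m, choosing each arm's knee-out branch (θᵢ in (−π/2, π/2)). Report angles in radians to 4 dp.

arm 1 (φ=0.0°): x'=-0.0413, y'=0.0517
  A cos θ + B sin θ = C:  0.2213·cos θ + -0.3004·sin θ = -0.2066
  γ=atan2(-0.3004,0.2213)=-0.9359;  ψ=arccos(-0.5538)=2.1577;  θ1=γ+ψ≈1.2218
φ2=120.0° → target in arm frame (0.0654, 0.0099)
  A cos θ + B sin θ = C:  0.1146·cos θ + -0.3004·sin θ = -0.0786
  γ=atan2(-0.3004,0.1146)=-1.2064;  ψ=arccos(-0.2443)=1.8176;  θ2=γ+ψ≈0.6112
φ3=240.0° → target in arm frame (-0.0241, -0.0616)
  A cos θ + B sin θ = C:  0.2041·cos θ + -0.3004·sin θ = -0.1860
  √(A²+B²)=0.3632;  θ3 = -0.9740+2.1085 ≈ 1.1345

θ₁ = 1.2218, θ₂ = 0.6112, θ₃ = 1.1345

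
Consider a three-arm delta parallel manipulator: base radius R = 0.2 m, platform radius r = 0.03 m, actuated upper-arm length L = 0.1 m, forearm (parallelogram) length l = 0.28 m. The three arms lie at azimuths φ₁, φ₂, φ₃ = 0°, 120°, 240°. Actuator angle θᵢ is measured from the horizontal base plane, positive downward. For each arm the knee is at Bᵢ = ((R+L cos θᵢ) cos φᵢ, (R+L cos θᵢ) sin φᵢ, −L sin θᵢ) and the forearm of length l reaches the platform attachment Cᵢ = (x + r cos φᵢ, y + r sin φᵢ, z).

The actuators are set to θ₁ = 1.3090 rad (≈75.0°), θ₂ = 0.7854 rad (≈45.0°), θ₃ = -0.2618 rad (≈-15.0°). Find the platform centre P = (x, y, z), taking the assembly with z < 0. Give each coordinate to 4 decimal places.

(-0.0690, -0.0464, -0.1747)

φ1=0.0°: virtual centre (0.1959, 0.0000, -0.0966), radius l
φ2=120.0°: virtual centre (-0.1204, 0.2085, -0.0707), radius l
φ3=240.0°: virtual centre (-0.1333, -0.2309, 0.0259), radius l
|O₂|²−|O₁|² = 0.0152;  |O₃|²−|O₁|² = 0.0240
[-0.6325 0.4169 0.0518]·P = 0.0152;  [-0.6584 -0.4618 0.2449]·P = 0.0240
det = 0.5665;  x = -0.0301+0.2225z,  y = -0.0091+0.2133z
quadratic in z: (1.0950)z²+(0.0887)z+(-0.0179)=0, √Δ=0.2938 → z ∈ {-0.1747, 0.0936}; z = -0.1747 (taking z<0)
x = -0.0690, y = -0.0464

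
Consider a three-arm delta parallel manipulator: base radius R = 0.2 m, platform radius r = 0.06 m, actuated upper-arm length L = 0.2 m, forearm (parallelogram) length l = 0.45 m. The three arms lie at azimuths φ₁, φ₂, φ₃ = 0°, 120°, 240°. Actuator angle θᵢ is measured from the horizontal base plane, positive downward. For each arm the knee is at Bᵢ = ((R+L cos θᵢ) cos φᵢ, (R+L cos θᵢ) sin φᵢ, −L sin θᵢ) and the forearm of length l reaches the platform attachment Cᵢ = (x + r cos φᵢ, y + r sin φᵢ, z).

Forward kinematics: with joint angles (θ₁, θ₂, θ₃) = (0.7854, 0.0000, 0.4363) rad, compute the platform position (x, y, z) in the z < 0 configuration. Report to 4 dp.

φ1=0.0°: virtual centre (0.2814, 0.0000, -0.1414), radius l
O2 = (0.3400·cos120.0°, 0.3400·sin120.0°, 0.0000) = (-0.1700, 0.2944, 0.0000)
φ3=240.0°: virtual centre (-0.1606, -0.2782, -0.0845), radius l
subtract pairs → two planes through P
linear system: -0.9028x+0.5889y = 0.0164−0.2828z; -0.8841x+-0.5564y = 0.0112−0.1138z
det = 1.0230;  x = -0.0153+0.2194z,  y = 0.0043+-0.1440z
sphere 1 gives Az²+Bz+C=0 with A=1.0689, B=0.1514, C=-0.0944;  B²−4AC=0.4266;  roots -0.3764, 0.2347;  negative root z = -0.3764
x = -0.0979, y = 0.0585

(-0.0979, 0.0585, -0.3764)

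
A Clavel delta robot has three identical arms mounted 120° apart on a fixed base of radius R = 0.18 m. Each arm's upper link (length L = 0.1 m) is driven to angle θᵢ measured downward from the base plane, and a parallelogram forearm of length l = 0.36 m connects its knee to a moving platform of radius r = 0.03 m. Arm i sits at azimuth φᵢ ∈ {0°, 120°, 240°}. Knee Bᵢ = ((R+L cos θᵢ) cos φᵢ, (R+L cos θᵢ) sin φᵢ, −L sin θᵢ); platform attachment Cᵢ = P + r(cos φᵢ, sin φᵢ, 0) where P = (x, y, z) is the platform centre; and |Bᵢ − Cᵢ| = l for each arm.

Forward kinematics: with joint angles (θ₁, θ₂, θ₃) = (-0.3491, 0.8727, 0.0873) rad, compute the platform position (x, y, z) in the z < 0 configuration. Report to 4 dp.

O1 = (0.2440·cos0.0°, 0.2440·sin0.0°, 0.0342) = (0.2440, 0.0000, 0.0342)
O2 = (0.2143·cos120.0°, 0.2143·sin120.0°, -0.0766) = (-0.1071, 0.1856, -0.0766)
φ3=240.0°: virtual centre (-0.1248, -0.2162, -0.0087), radius l
|O₂|²−|O₁|² = -0.0089;  |O₃|²−|O₁|² = 0.0017
linear system: -0.7022x+0.3711y = -0.0089−-0.2216z; -0.7376x+-0.4324y = 0.0017−-0.0858z
det = 0.5773;  x = 0.0056+-0.2212z,  y = -0.0134+0.1787z
quadratic in z: (1.0808)z²+(0.0322)z+(-0.0714)=0, √Δ=0.5566 → z ∈ {-0.2724, 0.2426}; z = -0.2724 (taking z<0)
x = 0.0658, y = -0.0621

(0.0658, -0.0621, -0.2724)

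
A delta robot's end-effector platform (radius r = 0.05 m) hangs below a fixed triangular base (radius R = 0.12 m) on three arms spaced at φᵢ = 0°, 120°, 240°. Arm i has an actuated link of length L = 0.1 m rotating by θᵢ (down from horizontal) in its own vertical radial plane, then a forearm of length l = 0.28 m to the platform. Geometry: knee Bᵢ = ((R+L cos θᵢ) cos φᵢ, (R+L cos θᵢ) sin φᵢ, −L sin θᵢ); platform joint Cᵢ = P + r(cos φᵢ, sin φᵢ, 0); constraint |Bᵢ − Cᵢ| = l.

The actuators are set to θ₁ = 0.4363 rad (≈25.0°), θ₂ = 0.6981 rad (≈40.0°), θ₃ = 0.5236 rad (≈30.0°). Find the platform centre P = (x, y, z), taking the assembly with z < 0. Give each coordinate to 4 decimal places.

(0.0209, -0.0185, -0.2842)

φ1=0.0°: virtual centre (0.1606, 0.0000, -0.0423), radius l
O2 = (0.1466·cos120.0°, 0.1466·sin120.0°, -0.0643) = (-0.0733, 0.1270, -0.0643)
O3 = (0.1566·cos240.0°, 0.1566·sin240.0°, -0.0500) = (-0.0783, -0.1356, -0.0500)
|O₂|²−|O₁|² = -0.0020;  |O₃|²−|O₁|² = -0.0006
linear system: -0.4679x+0.2539y = -0.0020−-0.0440z; -0.4779x+-0.2712y = -0.0006−-0.0155z
Cramer: x(z) = 0.0027-0.0639z;  y(z) = -0.0027+0.0556z
into |P−O₁|² = l²: 1.0072z² + 0.1044z + -0.0517 = 0;  Δ = 0.2191;  z = -0.2842 or 0.1805 → z<0 root = -0.2842
x = 0.0209, y = -0.0185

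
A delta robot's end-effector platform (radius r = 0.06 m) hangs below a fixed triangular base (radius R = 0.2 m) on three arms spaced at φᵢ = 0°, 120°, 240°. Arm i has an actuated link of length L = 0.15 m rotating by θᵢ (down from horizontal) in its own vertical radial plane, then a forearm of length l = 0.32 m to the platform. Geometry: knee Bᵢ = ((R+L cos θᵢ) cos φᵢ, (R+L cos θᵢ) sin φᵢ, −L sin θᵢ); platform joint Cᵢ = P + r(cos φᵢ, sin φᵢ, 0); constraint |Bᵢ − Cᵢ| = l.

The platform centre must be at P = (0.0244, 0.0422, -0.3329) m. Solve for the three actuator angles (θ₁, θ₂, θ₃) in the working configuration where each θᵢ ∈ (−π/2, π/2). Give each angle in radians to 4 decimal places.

θ₁ = 0.7851, θ₂ = 0.7854, θ₃ = 1.1341

φ1=0.0° → target in arm frame (0.0244, 0.0422)
  A cos θ + B sin θ = C:  0.1156·cos θ + -0.3329·sin θ = -0.1536
  γ=atan2(-0.3329,0.1156)=-1.2366;  ψ=arccos(-0.4357)=2.0217;  θ1=γ+ψ≈0.7851
φ2=120.0° → target in arm frame (0.0243, -0.0422)
  A cos θ + B sin θ = C:  0.1157·cos θ + -0.3329·sin θ = -0.1536
  γ=atan2(-0.3329,0.1157)=-1.2364;  ψ=arccos(-0.4359)=2.0218;  θ2=γ+ψ≈0.7854
φ3=240.0° → target in arm frame (-0.0487, 0.0000)
  e−x'=0.1887;  (l²−L²−(e−x')²−y'²−z²)/2L = -0.2218
  θ3 = atan2(B,A) + arccos(C/0.3827) = 1.1341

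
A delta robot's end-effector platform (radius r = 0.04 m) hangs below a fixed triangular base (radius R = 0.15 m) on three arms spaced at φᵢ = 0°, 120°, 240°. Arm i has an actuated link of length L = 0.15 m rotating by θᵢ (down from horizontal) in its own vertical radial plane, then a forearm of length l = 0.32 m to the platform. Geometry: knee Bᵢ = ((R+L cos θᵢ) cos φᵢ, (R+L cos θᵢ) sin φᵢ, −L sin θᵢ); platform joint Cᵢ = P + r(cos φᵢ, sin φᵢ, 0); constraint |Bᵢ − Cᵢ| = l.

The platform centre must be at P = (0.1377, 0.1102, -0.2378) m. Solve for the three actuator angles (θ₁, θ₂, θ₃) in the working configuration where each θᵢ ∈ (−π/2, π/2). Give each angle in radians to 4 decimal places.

arm 1 (φ=0.0°): x'=0.1377, y'=0.1102
  e−x'=-0.0277;  (l²−L²−(e−x')²−y'²−z²)/2L = 0.0348
  γ=atan2(-0.2378,-0.0277)=-1.6868;  ψ=arccos(0.1454)=1.4249;  θ1=γ+ψ≈-0.2618
arm 2 (φ=120.0°): x'=0.0266, y'=-0.1744
  A=0.0834, B=-0.2378, C=(l²−L²−A²−y'²−z²)/(2L)=-0.0467
  γ=atan2(-0.2378,0.0834)=-1.2334;  ψ=arccos(-0.1853)=1.7571;  θ2=γ+ψ≈0.5237
arm 3 (φ=240.0°): x'=-0.1643, y'=0.0642
  e−x'=0.2743;  (l²−L²−(e−x')²−y'²−z²)/2L = -0.1867
  γ=atan2(-0.2378,0.2743)=-0.7143;  ψ=arccos(-0.5142)=2.1108;  θ3=γ+ψ≈1.3966

θ₁ = -0.2618, θ₂ = 0.5237, θ₃ = 1.3966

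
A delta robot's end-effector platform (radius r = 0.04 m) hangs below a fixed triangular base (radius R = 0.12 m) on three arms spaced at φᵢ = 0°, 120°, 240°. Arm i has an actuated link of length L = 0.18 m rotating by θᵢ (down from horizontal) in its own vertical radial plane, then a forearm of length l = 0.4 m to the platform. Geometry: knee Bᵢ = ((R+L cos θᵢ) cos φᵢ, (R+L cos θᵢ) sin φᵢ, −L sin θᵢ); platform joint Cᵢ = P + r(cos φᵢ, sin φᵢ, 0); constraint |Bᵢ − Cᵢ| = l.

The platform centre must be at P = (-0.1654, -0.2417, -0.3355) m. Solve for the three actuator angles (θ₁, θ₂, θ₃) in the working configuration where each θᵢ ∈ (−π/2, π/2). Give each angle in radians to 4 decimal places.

θ₁ = 1.3962, θ₂ = 1.3088, θ₃ = -0.3491

rotate P by −φ1: (-0.1654, -0.2417, -0.3355)
  A=0.2454, B=-0.3355, C=(l²−L²−A²−y'²−z²)/(2L)=-0.2878
  √(A²+B²)=0.4157;  θ1 = -0.9393+2.3355 ≈ 1.3962
φ2=120.0° → target in arm frame (-0.1266, 0.2641)
  e−x'=0.2066;  (l²−L²−(e−x')²−y'²−z²)/2L = -0.2705
  √(A²+B²)=0.3940;  θ2 = -1.0188+2.3276 ≈ 1.3088
rotate P by −φ3: (0.2920, -0.0224, -0.3355)
  A cos θ + B sin θ = C:  -0.2120·cos θ + -0.3355·sin θ = -0.0845
  γ=atan2(-0.3355,-0.2120)=-2.1344;  ψ=arccos(-0.2129)=1.7853;  θ3=γ+ψ≈-0.3491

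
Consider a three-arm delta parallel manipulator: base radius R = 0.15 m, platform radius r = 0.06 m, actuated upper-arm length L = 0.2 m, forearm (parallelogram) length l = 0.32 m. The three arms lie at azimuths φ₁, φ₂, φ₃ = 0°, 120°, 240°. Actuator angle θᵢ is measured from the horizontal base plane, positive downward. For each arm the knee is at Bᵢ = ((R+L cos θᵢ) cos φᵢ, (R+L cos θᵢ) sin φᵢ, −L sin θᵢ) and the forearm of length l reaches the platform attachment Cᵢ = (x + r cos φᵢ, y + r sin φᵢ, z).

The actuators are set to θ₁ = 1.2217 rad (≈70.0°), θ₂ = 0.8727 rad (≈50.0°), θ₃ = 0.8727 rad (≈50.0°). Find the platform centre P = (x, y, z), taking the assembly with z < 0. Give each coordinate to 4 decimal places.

(-0.0732, 0.0000, -0.4087)

φ1=0.0°: virtual centre (0.1584, 0.0000, -0.1879), radius l
φ2=120.0°: virtual centre (-0.1093, 0.1893, -0.1532), radius l
arm 3 at φ=240.0°: (R−r)+L cos θ3 = 0.2186;  centre 3 = (-0.1093, -0.1893, -0.1532)
eliminate P² terms by subtracting sphere 1 from 2 and 3
linear system: -0.5354x+0.3785y = 0.0108−0.0694z; -0.5354x+-0.3785y = 0.0108−0.0694z
Cramer: x(z) = -0.0202+0.1297z;  y(z) = 0.0000-0.0000z
into |P−centre ₁|² = l²: 1.0168z² + 0.3295z + -0.0352 = 0;  Δ = 0.2516;  z = -0.4087 or 0.0846 → z<0 root = -0.4087
x = -0.0732, y = 0.0000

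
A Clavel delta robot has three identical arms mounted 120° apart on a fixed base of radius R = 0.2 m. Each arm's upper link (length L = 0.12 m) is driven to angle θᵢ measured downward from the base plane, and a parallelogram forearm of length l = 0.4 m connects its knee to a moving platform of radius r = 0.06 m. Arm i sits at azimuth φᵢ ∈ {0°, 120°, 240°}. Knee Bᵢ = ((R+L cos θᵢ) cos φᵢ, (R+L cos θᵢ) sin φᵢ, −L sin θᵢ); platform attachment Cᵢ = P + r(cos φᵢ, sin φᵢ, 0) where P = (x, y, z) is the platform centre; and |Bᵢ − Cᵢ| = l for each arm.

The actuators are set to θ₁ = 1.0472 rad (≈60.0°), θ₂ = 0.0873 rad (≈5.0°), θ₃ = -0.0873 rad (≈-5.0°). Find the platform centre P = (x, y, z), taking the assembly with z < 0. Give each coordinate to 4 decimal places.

(-0.1294, -0.0154, -0.3304)

arm 1 at φ=0.0°: e+L cos θ1 = 0.2000;  O1 = (0.2000, 0.0000, -0.1039)
φ2=120.0°: virtual centre (-0.1298, 0.2248, -0.0105), radius l
arm 3 at φ=240.0°: e+L cos θ3 = 0.2595;  O3 = (-0.1298, -0.2248, 0.0105)
eliminate P² terms by subtracting sphere 1 from 2 and 3
plane₁₂: -0.6595x+0.4495y+0.1869z = 0.0167
Cramer: x(z) = -0.0253+0.3151z;  y(z) = 0.0000+0.0465z
into |P−O₁|² = l²: 1.1015z² + 0.0659z + -0.0984 = 0;  Δ = 0.4381;  z = -0.3304 or 0.2706 → z<0 root = -0.3304
x = -0.1294, y = -0.0154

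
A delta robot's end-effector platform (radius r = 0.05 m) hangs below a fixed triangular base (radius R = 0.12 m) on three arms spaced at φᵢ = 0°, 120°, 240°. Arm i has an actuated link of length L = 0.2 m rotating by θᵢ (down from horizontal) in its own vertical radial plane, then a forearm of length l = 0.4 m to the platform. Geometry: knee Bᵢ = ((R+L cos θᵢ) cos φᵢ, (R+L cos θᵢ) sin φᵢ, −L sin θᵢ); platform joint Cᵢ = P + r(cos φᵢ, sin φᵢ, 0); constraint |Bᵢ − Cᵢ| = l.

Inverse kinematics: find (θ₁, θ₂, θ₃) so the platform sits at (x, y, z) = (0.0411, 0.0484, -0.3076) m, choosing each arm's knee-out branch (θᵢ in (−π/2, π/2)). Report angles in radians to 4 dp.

rotate P by −φ1: (0.0411, 0.0484, -0.3076)
  A=0.0289, B=-0.3076, C=(l²−L²−A²−y'²−z²)/(2L)=0.0555
  √(A²+B²)=0.3090;  θ1 = -1.4771+1.3901 ≈ -0.0870
arm 2 (φ=120.0°): x'=0.0214, y'=-0.0598
  e−x'=0.0486;  (l²−L²−(e−x')²−y'²−z²)/2L = 0.0486
  √(A²+B²)=0.3114;  θ2 = -1.4140+1.4141 ≈ 0.0001
rotate P by −φ3: (-0.0625, 0.0114, -0.3076)
  e−x'=0.1325;  (l²−L²−(e−x')²−y'²−z²)/2L = 0.0193
  γ=atan2(-0.3076,0.1325)=-1.1642;  ψ=arccos(0.0575)=1.5132;  θ3=γ+ψ≈0.3491

θ₁ = -0.0870, θ₂ = 0.0001, θ₃ = 0.3491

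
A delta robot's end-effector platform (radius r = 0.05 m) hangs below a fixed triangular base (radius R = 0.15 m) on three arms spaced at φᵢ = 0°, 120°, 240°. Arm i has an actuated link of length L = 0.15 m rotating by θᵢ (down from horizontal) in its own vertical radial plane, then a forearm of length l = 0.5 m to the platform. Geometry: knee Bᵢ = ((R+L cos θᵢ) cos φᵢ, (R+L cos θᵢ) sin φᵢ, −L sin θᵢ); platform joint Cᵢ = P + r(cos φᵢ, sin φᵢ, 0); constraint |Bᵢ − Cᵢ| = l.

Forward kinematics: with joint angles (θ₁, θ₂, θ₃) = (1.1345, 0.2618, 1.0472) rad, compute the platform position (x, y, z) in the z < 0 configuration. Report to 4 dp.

φ1=0.0°: virtual centre (0.1634, 0.0000, -0.1359), radius l
S2 = (0.2449·cos120.0°, 0.2449·sin120.0°, -0.0388) = (-0.1224, 0.2121, -0.0388)
S3 = (0.1750·cos240.0°, 0.1750·sin240.0°, -0.1299) = (-0.0875, -0.1516, -0.1299)
|S₂|²−|S₁|² = 0.0163;  |S₃|²−|S₁|² = 0.0023
[-0.5717 0.4242 0.1943]·P = 0.0163;  [-0.5018 -0.3031 0.0121]·P = 0.0023
Cramer: x(z) = -0.0153+0.1658z;  y(z) = 0.0177-0.2345z
sphere 1 gives Az²+Bz+C=0 with A=1.0825, B=0.2043, C=-0.1993;  B²−4AC=0.9045;  roots -0.5337, 0.3449;  negative root z = -0.5337
x = -0.1038, y = 0.1429

(-0.1038, 0.1429, -0.5337)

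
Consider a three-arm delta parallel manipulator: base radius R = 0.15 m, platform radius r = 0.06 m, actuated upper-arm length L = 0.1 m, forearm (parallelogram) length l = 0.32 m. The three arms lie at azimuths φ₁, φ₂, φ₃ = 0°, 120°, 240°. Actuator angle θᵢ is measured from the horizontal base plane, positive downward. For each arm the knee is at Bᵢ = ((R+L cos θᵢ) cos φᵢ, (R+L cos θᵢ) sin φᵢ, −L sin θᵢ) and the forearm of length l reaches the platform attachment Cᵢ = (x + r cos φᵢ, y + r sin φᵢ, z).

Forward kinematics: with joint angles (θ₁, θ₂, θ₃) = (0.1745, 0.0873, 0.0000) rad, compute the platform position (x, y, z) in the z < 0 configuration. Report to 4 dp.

arm 1 at φ=0.0°: (R−r)+L cos θ1 = 0.1885;  S1 = (0.1885, 0.0000, -0.0174)
arm 2 at φ=120.0°: (R−r)+L cos θ2 = 0.1896;  S2 = (-0.0948, 0.1642, -0.0087)
S3 = (0.1900·cos240.0°, 0.1900·sin240.0°, 0.0000) = (-0.0950, -0.1645, 0.0000)
subtract pairs → two planes through P
plane₁₂: -0.5666x+0.3284y+0.0173z = 0.0002
det = 0.3727;  x = -0.0004+0.0459z,  y = -0.0001+0.0265z
into |P−S₁|² = l²: 1.0028z² + 0.0174z + -0.0664 = 0;  Δ = 0.2667;  z = -0.2662 or 0.2488 → z<0 root = -0.2662
x = -0.0126, y = -0.0072

(-0.0126, -0.0072, -0.2662)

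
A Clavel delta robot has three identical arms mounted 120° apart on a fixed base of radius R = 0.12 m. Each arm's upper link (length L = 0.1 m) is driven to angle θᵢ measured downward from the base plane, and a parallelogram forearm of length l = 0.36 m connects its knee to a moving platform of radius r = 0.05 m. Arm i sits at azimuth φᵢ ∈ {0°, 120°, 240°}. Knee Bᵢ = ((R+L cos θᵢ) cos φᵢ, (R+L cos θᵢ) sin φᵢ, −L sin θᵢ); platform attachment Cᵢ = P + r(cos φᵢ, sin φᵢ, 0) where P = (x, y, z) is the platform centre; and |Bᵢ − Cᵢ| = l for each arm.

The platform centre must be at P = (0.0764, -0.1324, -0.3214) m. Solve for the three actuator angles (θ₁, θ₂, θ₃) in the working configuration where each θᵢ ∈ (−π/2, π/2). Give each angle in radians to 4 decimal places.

θ₁ = -0.0002, θ₂ = 1.0470, θ₃ = -0.0005

rotate P by −φ1: (0.0764, -0.1324, -0.3214)
  A=-0.0064, B=-0.3214, C=(l²−L²−A²−y'²−z²)/(2L)=-0.0063
  √(A²+B²)=0.3215;  θ1 = -1.5907+1.5905 ≈ -0.0002
φ2=120.0° → target in arm frame (-0.1529, 0.0000)
  e−x'=0.2229;  (l²−L²−(e−x')²−y'²−z²)/2L = -0.1668
  γ=atan2(-0.3214,0.2229)=-0.9645;  ψ=arccos(-0.4265)=2.0115;  θ2=γ+ψ≈1.0470
rotate P by −φ3: (0.0765, 0.1324, -0.3214)
  A cos θ + B sin θ = C:  -0.0065·cos θ + -0.3214·sin θ = -0.0063
  √(A²+B²)=0.3215;  θ3 = -1.5909+1.5904 ≈ -0.0005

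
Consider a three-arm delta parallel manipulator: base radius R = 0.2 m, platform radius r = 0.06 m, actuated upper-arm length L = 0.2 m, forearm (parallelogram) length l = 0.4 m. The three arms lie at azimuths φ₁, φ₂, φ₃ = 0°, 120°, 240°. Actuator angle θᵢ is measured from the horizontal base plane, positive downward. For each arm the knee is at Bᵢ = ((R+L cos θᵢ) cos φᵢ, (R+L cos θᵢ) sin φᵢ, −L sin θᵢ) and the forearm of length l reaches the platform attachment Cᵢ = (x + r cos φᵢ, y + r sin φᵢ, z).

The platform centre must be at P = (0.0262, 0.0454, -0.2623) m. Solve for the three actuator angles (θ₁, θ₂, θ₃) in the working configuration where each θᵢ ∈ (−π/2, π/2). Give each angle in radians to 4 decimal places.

rotate P by −φ1: (0.0262, 0.0454, -0.2623)
  e−x'=0.1138;  (l²−L²−(e−x')²−y'²−z²)/2L = 0.0905
  √(A²+B²)=0.2859;  θ1 = -1.1614+1.2489 ≈ 0.0874
rotate P by −φ2: (0.0262, -0.0454, -0.2623)
  e−x'=0.1138;  (l²−L²−(e−x')²−y'²−z²)/2L = 0.0905
  γ=atan2(-0.2623,0.1138)=-1.1615;  ψ=arccos(0.3165)=1.2488;  θ2=γ+ψ≈0.0873
φ3=240.0° → target in arm frame (-0.0524, 0.0000)
  e−x'=0.1924;  (l²−L²−(e−x')²−y'²−z²)/2L = 0.0354
  √(A²+B²)=0.3253;  θ3 = -0.9379+1.4617 ≈ 0.5238

θ₁ = 0.0874, θ₂ = 0.0873, θ₃ = 0.5238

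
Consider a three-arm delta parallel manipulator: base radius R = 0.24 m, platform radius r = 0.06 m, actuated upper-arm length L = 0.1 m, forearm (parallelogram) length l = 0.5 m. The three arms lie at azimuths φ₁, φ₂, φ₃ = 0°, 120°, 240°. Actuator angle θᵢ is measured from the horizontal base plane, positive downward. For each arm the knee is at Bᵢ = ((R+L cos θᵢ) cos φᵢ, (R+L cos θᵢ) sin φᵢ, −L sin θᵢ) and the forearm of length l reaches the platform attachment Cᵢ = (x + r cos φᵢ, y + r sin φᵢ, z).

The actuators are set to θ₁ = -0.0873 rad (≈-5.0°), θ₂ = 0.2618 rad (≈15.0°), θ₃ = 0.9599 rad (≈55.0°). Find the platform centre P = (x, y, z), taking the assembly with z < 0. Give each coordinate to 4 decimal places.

arm 1 at φ=0.0°: (R−r)+L cos θ1 = 0.2796;  S1 = (0.2796, 0.0000, 0.0087)
S2 = (0.2766·cos120.0°, 0.2766·sin120.0°, -0.0259) = (-0.1383, 0.2395, -0.0259)
S3 = (0.2374·cos240.0°, 0.2374·sin240.0°, -0.0819) = (-0.1187, -0.2056, -0.0819)
eliminate P² terms by subtracting sphere 1 from 2 and 3
[-0.8358 0.4791 -0.0692]·P = -0.0011;  [-0.7966 -0.4111 -0.1813]·P = -0.0152
det = 0.7253;  x = 0.0107+-0.1590z,  y = 0.0163+-0.1329z
sphere 1 gives Az²+Bz+C=0 with A=1.0429, B=0.0637, C=-0.1773;  B²−4AC=0.7438;  roots -0.4440, 0.3829;  negative root z = -0.4440
x = 0.0812, y = 0.0753

(0.0812, 0.0753, -0.4440)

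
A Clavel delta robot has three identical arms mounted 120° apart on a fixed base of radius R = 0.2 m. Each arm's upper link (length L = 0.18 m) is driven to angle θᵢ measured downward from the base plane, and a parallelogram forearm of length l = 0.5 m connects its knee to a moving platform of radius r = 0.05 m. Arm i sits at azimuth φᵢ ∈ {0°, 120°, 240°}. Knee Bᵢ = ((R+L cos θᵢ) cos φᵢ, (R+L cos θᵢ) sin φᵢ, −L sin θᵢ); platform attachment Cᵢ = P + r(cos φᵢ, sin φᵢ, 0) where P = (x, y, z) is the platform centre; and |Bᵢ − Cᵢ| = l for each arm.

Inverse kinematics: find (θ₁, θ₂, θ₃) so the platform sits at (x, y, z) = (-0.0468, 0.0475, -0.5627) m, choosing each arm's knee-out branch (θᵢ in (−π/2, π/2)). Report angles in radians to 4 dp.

φ1=0.0° → target in arm frame (-0.0468, 0.0475)
  A cos θ + B sin θ = C:  0.1968·cos θ + -0.5627·sin θ = -0.3889
  θ1 = atan2(B,A) + arccos(C/0.5961) = 1.0473
φ2=120.0° → target in arm frame (0.0645, 0.0168)
  A=0.0855, B=-0.5627, C=(l²−L²−A²−y'²−z²)/(2L)=-0.2962
  γ=atan2(-0.5627,0.0855)=-1.4201;  ψ=arccos(-0.5203)=2.1181;  θ2=γ+ψ≈0.6980
arm 3 (φ=240.0°): x'=-0.0177, y'=-0.0643
  A cos θ + B sin θ = C:  0.1677·cos θ + -0.5627·sin θ = -0.3647
  θ3 = atan2(B,A) + arccos(C/0.5872) = 0.9599

θ₁ = 1.0473, θ₂ = 0.6980, θ₃ = 0.9599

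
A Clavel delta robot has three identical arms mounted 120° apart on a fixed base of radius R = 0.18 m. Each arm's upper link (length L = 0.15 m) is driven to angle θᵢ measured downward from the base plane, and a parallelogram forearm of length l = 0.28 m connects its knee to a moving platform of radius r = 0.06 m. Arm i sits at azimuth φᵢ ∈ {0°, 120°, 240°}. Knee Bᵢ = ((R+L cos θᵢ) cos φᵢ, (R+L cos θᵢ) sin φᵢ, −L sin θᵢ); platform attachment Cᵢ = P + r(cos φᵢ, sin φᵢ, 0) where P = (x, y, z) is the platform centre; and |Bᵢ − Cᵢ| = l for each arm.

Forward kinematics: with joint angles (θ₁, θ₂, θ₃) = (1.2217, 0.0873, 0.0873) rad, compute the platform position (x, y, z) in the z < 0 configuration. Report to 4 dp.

φ1=0.0°: virtual centre (0.1713, 0.0000, -0.1410), radius l
φ2=120.0°: virtual centre (-0.1347, 0.2333, -0.0131), radius l
φ3=240.0°: virtual centre (-0.1347, -0.2333, -0.0131), radius l
eliminate P² terms by subtracting sphere 1 from 2 and 3
plane₁₂: -0.6120x+0.4667y+0.2557z = 0.0235
det = 0.5712;  x = -0.0385+0.4179z,  y = 0.0000+0.0000z
quadratic in z: (1.1746)z²+(0.1066)z+(-0.0145)=0, √Δ=0.2821 → z ∈ {-0.1655, 0.0747}; z = -0.1655 (taking z<0)
x = -0.1076, y = 0.0000

(-0.1076, 0.0000, -0.1655)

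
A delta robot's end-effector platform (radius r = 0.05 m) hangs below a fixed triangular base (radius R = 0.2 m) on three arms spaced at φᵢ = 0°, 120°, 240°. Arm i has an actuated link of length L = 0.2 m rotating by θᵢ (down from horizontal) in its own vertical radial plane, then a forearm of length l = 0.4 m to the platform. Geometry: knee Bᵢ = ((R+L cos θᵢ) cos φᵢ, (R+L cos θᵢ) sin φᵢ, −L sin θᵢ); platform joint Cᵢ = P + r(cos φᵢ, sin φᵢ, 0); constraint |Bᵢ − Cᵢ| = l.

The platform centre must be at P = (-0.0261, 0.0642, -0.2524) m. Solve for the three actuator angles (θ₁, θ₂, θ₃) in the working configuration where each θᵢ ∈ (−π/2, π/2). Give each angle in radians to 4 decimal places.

arm 1 (φ=0.0°): x'=-0.0261, y'=0.0642
  A=0.1761, B=-0.2524, C=(l²−L²−A²−y'²−z²)/(2L)=0.0529
  θ1 = atan2(B,A) + arccos(C/0.3078) = 0.4364
rotate P by −φ2: (0.0686, -0.0095, -0.2524)
  A=0.0814, B=-0.2524, C=(l²−L²−A²−y'²−z²)/(2L)=0.1240
  θ2 = atan2(B,A) + arccos(C/0.2652) = -0.1746
arm 3 (φ=240.0°): x'=-0.0425, y'=-0.0547
  A=0.1925, B=-0.2524, C=(l²−L²−A²−y'²−z²)/(2L)=0.0406
  √(A²+B²)=0.3175;  θ3 = -0.9191+1.4427 ≈ 0.5236

θ₁ = 0.4364, θ₂ = -0.1746, θ₃ = 0.5236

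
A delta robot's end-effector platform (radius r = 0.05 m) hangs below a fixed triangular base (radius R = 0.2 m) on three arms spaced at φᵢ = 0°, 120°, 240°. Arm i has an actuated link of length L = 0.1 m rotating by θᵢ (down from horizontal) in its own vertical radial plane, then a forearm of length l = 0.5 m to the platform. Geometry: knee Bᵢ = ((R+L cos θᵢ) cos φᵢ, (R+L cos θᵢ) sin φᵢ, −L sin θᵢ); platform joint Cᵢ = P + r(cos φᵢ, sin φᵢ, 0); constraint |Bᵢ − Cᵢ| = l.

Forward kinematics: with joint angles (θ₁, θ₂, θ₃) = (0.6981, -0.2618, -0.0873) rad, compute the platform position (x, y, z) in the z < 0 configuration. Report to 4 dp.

(-0.1101, 0.0166, -0.4335)

arm 1 at φ=0.0°: e+L cos θ1 = 0.2266;  O1 = (0.2266, 0.0000, -0.0643)
arm 2 at φ=120.0°: e+L cos θ2 = 0.2466;  O2 = (-0.1233, 0.2136, 0.0259)
O3 = (0.2496·cos240.0°, 0.2496·sin240.0°, 0.0087) = (-0.1248, -0.2162, 0.0087)
|O₂|²−|O₁|² = 0.0060;  |O₃|²−|O₁|² = 0.0069
plane₁₂: -0.6998x+0.4271y+0.1803z = 0.0060
det = 0.6028;  x = -0.0092+0.2328z,  y = -0.0010+-0.0408z
sphere 1 gives Az²+Bz+C=0 with A=1.0559, B=0.0189, C=-0.1903;  B²−4AC=0.8039;  roots -0.4335, 0.4157;  negative root z = -0.4335
x = -0.1101, y = 0.0166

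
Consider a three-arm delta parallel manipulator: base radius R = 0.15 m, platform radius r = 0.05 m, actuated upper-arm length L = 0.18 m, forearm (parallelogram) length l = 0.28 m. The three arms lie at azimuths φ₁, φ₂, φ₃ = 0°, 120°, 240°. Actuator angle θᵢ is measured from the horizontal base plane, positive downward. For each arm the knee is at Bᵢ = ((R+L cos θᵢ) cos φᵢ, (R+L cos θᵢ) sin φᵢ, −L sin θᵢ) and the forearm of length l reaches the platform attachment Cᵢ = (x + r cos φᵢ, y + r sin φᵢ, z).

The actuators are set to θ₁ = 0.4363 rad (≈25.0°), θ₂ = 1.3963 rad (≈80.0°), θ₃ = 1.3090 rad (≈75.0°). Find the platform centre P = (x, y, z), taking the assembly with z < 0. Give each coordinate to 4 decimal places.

O1 = (0.2631·cos0.0°, 0.2631·sin0.0°, -0.0761) = (0.2631, 0.0000, -0.0761)
arm 2 at φ=120.0°: (R−r)+L cos θ2 = 0.1313;  O2 = (-0.0656, 0.1137, -0.1773)
O3 = (0.1466·cos240.0°, 0.1466·sin240.0°, -0.1739) = (-0.0733, -0.1269, -0.1739)
|O₂|²−|O₁|² = -0.0264;  |O₃|²−|O₁|² = -0.0233
plane₁₂: -0.6575x+0.2273y+-0.2024z = -0.0264
Cramer: x(z) = 0.0375-0.2996z;  y(z) = -0.0076+0.0237z
sphere 1 gives Az²+Bz+C=0 with A=1.0903, B=0.2870, C=-0.0216;  B²−4AC=0.1768;  roots -0.3244, 0.0612;  negative root z = -0.3244
x = 0.1347, y = -0.0153

(0.1347, -0.0153, -0.3244)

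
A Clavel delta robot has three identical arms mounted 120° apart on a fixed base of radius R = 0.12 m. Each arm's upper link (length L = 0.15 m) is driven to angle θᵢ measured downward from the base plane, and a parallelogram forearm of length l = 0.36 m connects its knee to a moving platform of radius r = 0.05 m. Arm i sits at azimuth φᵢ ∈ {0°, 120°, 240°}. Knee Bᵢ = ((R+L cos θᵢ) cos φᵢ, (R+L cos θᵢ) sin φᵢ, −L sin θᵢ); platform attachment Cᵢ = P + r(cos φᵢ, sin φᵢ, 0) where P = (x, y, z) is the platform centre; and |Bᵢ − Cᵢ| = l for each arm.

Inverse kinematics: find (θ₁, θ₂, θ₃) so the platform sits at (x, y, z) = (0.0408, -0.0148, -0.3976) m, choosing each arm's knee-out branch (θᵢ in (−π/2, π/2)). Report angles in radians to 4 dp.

rotate P by −φ1: (0.0408, -0.0148, -0.3976)
  A cos θ + B sin θ = C:  0.0292·cos θ + -0.3976·sin θ = -0.1735
  θ1 = atan2(B,A) + arccos(C/0.3987) = 0.5236
φ2=120.0° → target in arm frame (-0.0332, -0.0279)
  A cos θ + B sin θ = C:  0.1032·cos θ + -0.3976·sin θ = -0.2081
  θ2 = atan2(B,A) + arccos(C/0.4108) = 0.7851
rotate P by −φ3: (-0.0076, 0.0427, -0.3976)
  e−x'=0.0776;  (l²−L²−(e−x')²−y'²−z²)/2L = -0.1961
  γ=atan2(-0.3976,0.0776)=-1.3781;  ψ=arccos(-0.4841)=2.0761;  θ3=γ+ψ≈0.6980

θ₁ = 0.5236, θ₂ = 0.7851, θ₃ = 0.6980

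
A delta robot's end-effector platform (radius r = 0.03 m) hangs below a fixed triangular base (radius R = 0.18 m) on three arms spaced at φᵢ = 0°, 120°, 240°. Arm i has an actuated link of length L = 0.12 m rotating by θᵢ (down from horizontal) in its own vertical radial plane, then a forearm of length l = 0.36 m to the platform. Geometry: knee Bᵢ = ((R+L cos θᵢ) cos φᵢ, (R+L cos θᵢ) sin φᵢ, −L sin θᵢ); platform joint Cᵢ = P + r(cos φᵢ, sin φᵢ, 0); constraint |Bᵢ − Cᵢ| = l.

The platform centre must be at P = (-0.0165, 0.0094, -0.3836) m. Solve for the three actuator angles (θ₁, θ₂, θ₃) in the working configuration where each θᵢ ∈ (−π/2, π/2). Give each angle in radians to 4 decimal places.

θ₁ = 1.0473, θ₂ = 0.8724, θ₃ = 0.9599

φ1=0.0° → target in arm frame (-0.0165, 0.0094)
  e−x'=0.1665;  (l²−L²−(e−x')²−y'²−z²)/2L = -0.2490
  γ=atan2(-0.3836,0.1665)=-1.1613;  ψ=arccos(-0.5954)=2.2086;  θ1=γ+ψ≈1.0473
φ2=120.0° → target in arm frame (0.0164, 0.0096)
  e−x'=0.1336;  (l²−L²−(e−x')²−y'²−z²)/2L = -0.2079
  √(A²+B²)=0.4062;  θ2 = -1.2356+2.1080 ≈ 0.8724
φ3=240.0° → target in arm frame (0.0001, -0.0190)
  e−x'=0.1499;  (l²−L²−(e−x')²−y'²−z²)/2L = -0.2282
  γ=atan2(-0.3836,0.1499)=-1.1983;  ψ=arccos(-0.5542)=2.1582;  θ3=γ+ψ≈0.9599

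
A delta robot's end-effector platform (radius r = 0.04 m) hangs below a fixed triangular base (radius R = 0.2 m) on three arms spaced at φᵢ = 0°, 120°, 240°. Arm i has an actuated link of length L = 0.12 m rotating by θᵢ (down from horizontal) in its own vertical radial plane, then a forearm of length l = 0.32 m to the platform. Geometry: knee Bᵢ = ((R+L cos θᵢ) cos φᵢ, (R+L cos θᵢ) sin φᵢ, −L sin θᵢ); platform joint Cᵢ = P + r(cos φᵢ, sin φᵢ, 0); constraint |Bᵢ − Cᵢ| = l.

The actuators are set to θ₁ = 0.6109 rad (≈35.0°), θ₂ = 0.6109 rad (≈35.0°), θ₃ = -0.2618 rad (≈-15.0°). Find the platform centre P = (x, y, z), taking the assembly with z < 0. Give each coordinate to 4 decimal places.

(-0.0284, -0.0492, -0.2022)

centre 1 = (0.2583·cos0.0°, 0.2583·sin0.0°, -0.0688) = (0.2583, 0.0000, -0.0688)
φ2=120.0°: virtual centre (-0.1291, 0.2237, -0.0688), radius l
φ3=240.0°: virtual centre (-0.1380, -0.2389, 0.0311), radius l
eliminate P² terms by subtracting sphere 1 from 2 and 3
linear system: -0.7749x+0.4474y = 0.0000−0.0000z; -0.7925x+-0.4779y = 0.0056−0.1998z
Cramer: x(z) = -0.0035+0.1233z;  y(z) = -0.0060+0.2136z
quadratic in z: (1.0608)z²+(0.0705)z+(-0.0291)=0, √Δ=0.3584 → z ∈ {-0.2022, 0.1357}; z = -0.2022 (taking z<0)
x = -0.0284, y = -0.0492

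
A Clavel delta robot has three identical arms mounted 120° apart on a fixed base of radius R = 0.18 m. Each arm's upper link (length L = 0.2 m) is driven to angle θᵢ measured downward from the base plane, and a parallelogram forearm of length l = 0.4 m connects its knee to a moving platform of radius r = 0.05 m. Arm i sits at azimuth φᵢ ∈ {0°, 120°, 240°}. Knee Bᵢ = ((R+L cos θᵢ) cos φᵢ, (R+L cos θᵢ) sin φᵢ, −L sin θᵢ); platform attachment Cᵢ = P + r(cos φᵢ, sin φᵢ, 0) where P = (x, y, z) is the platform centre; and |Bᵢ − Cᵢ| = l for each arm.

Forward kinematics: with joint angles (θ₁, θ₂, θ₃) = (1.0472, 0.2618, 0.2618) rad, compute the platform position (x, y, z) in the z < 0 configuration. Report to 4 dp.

arm 1 at φ=0.0°: ρ1 = 0.2300;  O1 = (0.2300, 0.0000, -0.1732)
O2 = (0.3232·cos120.0°, 0.3232·sin120.0°, -0.0518) = (-0.1616, 0.2799, -0.0518)
arm 3 at φ=240.0°: ρ3 = 0.3232;  O3 = (-0.1616, -0.2799, -0.0518)
subtract pairs → two planes through P
linear system: -0.7832x+0.5598y = 0.0242−0.2429z; -0.7832x+-0.5598y = 0.0242−0.2429z
det = 0.8768;  x = -0.0309+0.3101z,  y = 0.0000+0.0000z
into |P−O₁|² = l²: 1.0962z² + 0.1846z + -0.0619 = 0;  Δ = 0.3055;  z = -0.3363 or 0.1679 → z<0 root = -0.3363
x = -0.1352, y = 0.0000

(-0.1352, 0.0000, -0.3363)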